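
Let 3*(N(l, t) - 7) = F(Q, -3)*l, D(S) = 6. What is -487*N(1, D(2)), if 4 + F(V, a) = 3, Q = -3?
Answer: -9740/3 ≈ -3246.7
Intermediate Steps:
F(V, a) = -1 (F(V, a) = -4 + 3 = -1)
N(l, t) = 7 - l/3 (N(l, t) = 7 + (-l)/3 = 7 - l/3)
-487*N(1, D(2)) = -487*(7 - ⅓*1) = -487*(7 - ⅓) = -487*20/3 = -9740/3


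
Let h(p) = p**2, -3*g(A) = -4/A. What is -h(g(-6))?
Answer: -4/81 ≈ -0.049383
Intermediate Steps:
g(A) = 4/(3*A) (g(A) = -(-4)/(3*A) = 4/(3*A))
-h(g(-6)) = -((4/3)/(-6))**2 = -((4/3)*(-1/6))**2 = -(-2/9)**2 = -1*4/81 = -4/81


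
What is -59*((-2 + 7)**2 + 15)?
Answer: -2360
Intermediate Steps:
-59*((-2 + 7)**2 + 15) = -59*(5**2 + 15) = -59*(25 + 15) = -59*40 = -2360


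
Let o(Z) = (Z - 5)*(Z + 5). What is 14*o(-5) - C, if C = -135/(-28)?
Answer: -135/28 ≈ -4.8214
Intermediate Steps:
o(Z) = (-5 + Z)*(5 + Z)
C = 135/28 (C = -135*(-1/28) = 135/28 ≈ 4.8214)
14*o(-5) - C = 14*(-25 + (-5)²) - 1*135/28 = 14*(-25 + 25) - 135/28 = 14*0 - 135/28 = 0 - 135/28 = -135/28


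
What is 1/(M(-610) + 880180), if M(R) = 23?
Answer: 1/880203 ≈ 1.1361e-6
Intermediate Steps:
1/(M(-610) + 880180) = 1/(23 + 880180) = 1/880203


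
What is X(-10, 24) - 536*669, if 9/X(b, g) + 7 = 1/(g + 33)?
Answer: -142716945/398 ≈ -3.5859e+5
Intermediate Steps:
X(b, g) = 9/(-7 + 1/(33 + g)) (X(b, g) = 9/(-7 + 1/(g + 33)) = 9/(-7 + 1/(33 + g)))
X(-10, 24) - 536*669 = 9*(-33 - 1*24)/(230 + 7*24) - 536*669 = 9*(-33 - 24)/(230 + 168) - 358584 = 9*(-57)/398 - 358584 = 9*(1/398)*(-57) - 358584 = -513/398 - 358584 = -142716945/398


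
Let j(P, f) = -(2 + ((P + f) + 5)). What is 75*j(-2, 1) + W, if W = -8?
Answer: -458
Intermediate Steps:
j(P, f) = -7 - P - f (j(P, f) = -(2 + (5 + P + f)) = -(7 + P + f) = -7 - P - f)
75*j(-2, 1) + W = 75*(-7 - 1*(-2) - 1*1) - 8 = 75*(-7 + 2 - 1) - 8 = 75*(-6) - 8 = -450 - 8 = -458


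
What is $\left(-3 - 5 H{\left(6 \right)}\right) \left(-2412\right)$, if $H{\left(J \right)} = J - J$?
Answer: $7236$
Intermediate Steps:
$H{\left(J \right)} = 0$
$\left(-3 - 5 H{\left(6 \right)}\right) \left(-2412\right) = \left(-3 - 0\right) \left(-2412\right) = \left(-3 + 0\right) \left(-2412\right) = \left(-3\right) \left(-2412\right) = 7236$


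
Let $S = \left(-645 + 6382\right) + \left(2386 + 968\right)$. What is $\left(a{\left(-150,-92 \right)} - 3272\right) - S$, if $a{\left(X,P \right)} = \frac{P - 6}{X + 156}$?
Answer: $- \frac{37138}{3} \approx -12379.0$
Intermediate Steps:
$a{\left(X,P \right)} = \frac{-6 + P}{156 + X}$
$S = 9091$ ($S = 5737 + 3354 = 9091$)
$\left(a{\left(-150,-92 \right)} - 3272\right) - S = \left(\frac{-6 - 92}{156 - 150} - 3272\right) - 9091 = \left(\frac{1}{6} \left(-98\right) - 3272\right) - 9091 = \left(- \frac{49}{3} - 3272\right) - 9091 = - \frac{9865}{3} - 9091 = - \frac{37138}{3}$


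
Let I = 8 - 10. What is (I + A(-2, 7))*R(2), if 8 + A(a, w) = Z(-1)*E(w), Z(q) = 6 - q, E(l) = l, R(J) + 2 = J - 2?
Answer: -78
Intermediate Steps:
R(J) = -4 + J (R(J) = -2 + (J - 2) = -2 + (-2 + J) = -4 + J)
A(a, w) = -8 + 7*w (A(a, w) = -8 + (6 - 1*(-1))*w = -8 + (6 + 1)*w = -8 + 7*w)
I = -2
(I + A(-2, 7))*R(2) = (-2 + (-8 + 7*7))*(-4 + 2) = (-2 + (-8 + 49))*(-2) = (-2 + 41)*(-2) = 39*(-2) = -78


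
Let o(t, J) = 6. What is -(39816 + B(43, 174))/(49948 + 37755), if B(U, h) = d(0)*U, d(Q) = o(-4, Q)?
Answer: -40074/87703 ≈ -0.45693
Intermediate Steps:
d(Q) = 6
B(U, h) = 6*U
-(39816 + B(43, 174))/(49948 + 37755) = -(39816 + 6*43)/(49948 + 37755) = -(39816 + 258)/87703 = -40074/87703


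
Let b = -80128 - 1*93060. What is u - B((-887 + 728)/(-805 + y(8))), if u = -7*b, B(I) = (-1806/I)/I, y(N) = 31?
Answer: 3525610228/2809 ≈ 1.2551e+6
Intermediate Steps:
b = -173188 (b = -80128 - 93060 = -173188)
B(I) = -1806/I**2
u = 1212316 (u = -7*(-173188) = 1212316)
u - B((-887 + 728)/(-805 + y(8))) = 1212316 - (-1806)/((-887 + 728)/(-805 + 31))**2 = 1212316 - (-1806)/(-159/(-774))**2 = 1212316 - (-1806)/(-159*(-1/774))**2 = 1212316 - (-1806)/(53/258)**2 = 1212316 - (-1806)*66564/2809 = 1212316 - 1*(-120214584/2809) = 1212316 + 120214584/2809 = 3525610228/2809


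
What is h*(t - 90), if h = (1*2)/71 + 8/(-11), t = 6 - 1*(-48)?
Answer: 19656/781 ≈ 25.168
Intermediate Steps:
t = 54 (t = 6 + 48 = 54)
h = -546/781 (h = 2*(1/71) + 8*(-1/11) = 2/71 - 8/11 = -546/781 ≈ -0.69910)
h*(t - 90) = -546*(54 - 90)/781 = -546/781*(-36) = 19656/781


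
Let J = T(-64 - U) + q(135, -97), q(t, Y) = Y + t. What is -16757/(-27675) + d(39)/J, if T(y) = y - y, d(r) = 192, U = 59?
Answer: 2975183/525825 ≈ 5.6581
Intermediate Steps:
T(y) = 0
J = 38 (J = 0 + (-97 + 135) = 0 + 38 = 38)
-16757/(-27675) + d(39)/J = -16757/(-27675) + 192/38 = -16757*(-1/27675) + 192*(1/38) = 16757/27675 + 96/19 = 2975183/525825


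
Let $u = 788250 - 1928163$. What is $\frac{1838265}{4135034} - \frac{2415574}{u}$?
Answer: $\frac{12083942790461}{4713579012042} \approx 2.5636$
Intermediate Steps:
$u = -1139913$ ($u = 788250 - 1928163 = -1139913$)
$\frac{1838265}{4135034} - \frac{2415574}{u} = \frac{1838265}{4135034} - \frac{2415574}{-1139913} = 1838265 \cdot \frac{1}{4135034} - - \frac{2415574}{1139913} = \frac{1838265}{4135034} + \frac{2415574}{1139913} = \frac{12083942790461}{4713579012042}$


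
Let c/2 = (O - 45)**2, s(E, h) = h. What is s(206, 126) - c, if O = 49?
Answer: 94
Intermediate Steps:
c = 32 (c = 2*(49 - 45)**2 = 2*4**2 = 2*16 = 32)
s(206, 126) - c = 126 - 1*32 = 126 - 32 = 94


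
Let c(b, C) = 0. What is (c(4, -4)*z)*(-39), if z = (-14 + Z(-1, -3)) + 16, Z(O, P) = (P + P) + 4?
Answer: 0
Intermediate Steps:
Z(O, P) = 4 + 2*P (Z(O, P) = 2*P + 4 = 4 + 2*P)
z = 0 (z = (-14 + (4 + 2*(-3))) + 16 = (-14 + (4 - 6)) + 16 = (-14 - 2) + 16 = -16 + 16 = 0)
(c(4, -4)*z)*(-39) = (0*0)*(-39) = 0*(-39) = 0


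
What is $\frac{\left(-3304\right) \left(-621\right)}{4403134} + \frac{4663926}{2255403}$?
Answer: $\frac{4193915155506}{1655140272167} \approx 2.5339$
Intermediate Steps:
$\frac{\left(-3304\right) \left(-621\right)}{4403134} + \frac{4663926}{2255403} = 2051784 \cdot \frac{1}{4403134} + 4663926 \cdot \frac{1}{2255403} = \frac{1025892}{2201567} + \frac{1554642}{751801} = \frac{4193915155506}{1655140272167}$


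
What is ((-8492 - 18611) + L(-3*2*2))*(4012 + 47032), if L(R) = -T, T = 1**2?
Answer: -1383496576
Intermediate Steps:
T = 1
L(R) = -1 (L(R) = -1*1 = -1)
((-8492 - 18611) + L(-3*2*2))*(4012 + 47032) = ((-8492 - 18611) - 1)*(4012 + 47032) = (-27103 - 1)*51044 = -27104*51044 = -1383496576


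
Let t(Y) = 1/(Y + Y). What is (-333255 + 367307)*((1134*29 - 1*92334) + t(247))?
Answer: -500007837086/247 ≈ -2.0243e+9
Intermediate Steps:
t(Y) = 1/(2*Y)
(-333255 + 367307)*((1134*29 - 1*92334) + t(247)) = (-333255 + 367307)*((1134*29 - 1*92334) + (1/2)/247) = 34052*((32886 - 92334) + (1/2)*(1/247)) = 34052*(-59448 + 1/494) = 34052*(-29367311/494) = -500007837086/247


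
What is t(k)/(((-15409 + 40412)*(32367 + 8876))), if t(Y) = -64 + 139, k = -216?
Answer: 75/1031198729 ≈ 7.2731e-8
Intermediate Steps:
t(Y) = 75
t(k)/(((-15409 + 40412)*(32367 + 8876))) = 75/(((-15409 + 40412)*(32367 + 8876))) = 75/((25003*41243)) = 75/1031198729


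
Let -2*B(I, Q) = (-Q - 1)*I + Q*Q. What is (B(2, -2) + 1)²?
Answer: 4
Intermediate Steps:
B(I, Q) = -Q²/2 - I*(-1 - Q)/2 (B(I, Q) = -((-Q - 1)*I + Q*Q)/2 = -((-1 - Q)*I + Q²)/2 = -(I*(-1 - Q) + Q²)/2 = -(Q² + I*(-1 - Q))/2 = -Q²/2 - I*(-1 - Q)/2)
(B(2, -2) + 1)² = (((½)*2 - ½*(-2)² + (½)*2*(-2)) + 1)² = ((1 - ½*4 - 2) + 1)² = ((1 - 2 - 2) + 1)² = (-3 + 1)² = (-2)² = 4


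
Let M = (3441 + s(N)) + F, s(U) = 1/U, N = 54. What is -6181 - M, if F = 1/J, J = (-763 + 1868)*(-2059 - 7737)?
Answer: -2812166348783/292263660 ≈ -9622.0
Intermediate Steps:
J = -10824580 (J = 1105*(-9796) = -10824580)
F = -1/10824580 (F = 1/(-10824580) = -1/10824580 ≈ -9.2382e-8)
M = 1005684666323/292263660 (M = (3441 + 1/54) - 1/10824580 = 185815/54 - 1/10824580 = 1005684666323/292263660 ≈ 3441.0)
-6181 - M = -6181 - 1*1005684666323/292263660 = -6181 - 1005684666323/292263660 = -2812166348783/292263660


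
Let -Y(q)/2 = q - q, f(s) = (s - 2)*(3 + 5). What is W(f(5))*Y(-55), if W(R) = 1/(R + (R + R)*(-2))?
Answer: 0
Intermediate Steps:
f(s) = -16 + 8*s (f(s) = (-2 + s)*8 = -16 + 8*s)
Y(q) = 0 (Y(q) = -2*(q - q) = -2*0 = 0)
W(R) = -1/(3*R) (W(R) = 1/(R + (2*R)*(-2)) = 1/(R - 4*R) = 1/(-3*R) = -1/(3*R))
W(f(5))*Y(-55) = -1/(3*(-16 + 8*5))*0 = -1/(3*(-16 + 40))*0 = -⅓/24*0 = -⅓*1/24*0 = -1/72*0 = 0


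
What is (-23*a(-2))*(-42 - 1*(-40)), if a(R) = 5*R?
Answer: -460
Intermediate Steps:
(-23*a(-2))*(-42 - 1*(-40)) = (-115*(-2))*(-42 - 1*(-40)) = (-23*(-10))*(-42 + 40) = 230*(-2) = -460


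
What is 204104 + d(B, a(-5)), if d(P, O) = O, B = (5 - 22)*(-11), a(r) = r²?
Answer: 204129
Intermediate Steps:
B = 187 (B = -17*(-11) = 187)
204104 + d(B, a(-5)) = 204104 + (-5)² = 204104 + 25 = 204129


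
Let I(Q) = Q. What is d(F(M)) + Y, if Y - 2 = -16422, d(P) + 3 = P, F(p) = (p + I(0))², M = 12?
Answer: -16279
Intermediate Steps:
F(p) = p² (F(p) = (p + 0)² = p²)
d(P) = -3 + P
Y = -16420 (Y = 2 - 16422 = -16420)
d(F(M)) + Y = (-3 + 12²) - 16420 = (-3 + 144) - 16420 = 141 - 16420 = -16279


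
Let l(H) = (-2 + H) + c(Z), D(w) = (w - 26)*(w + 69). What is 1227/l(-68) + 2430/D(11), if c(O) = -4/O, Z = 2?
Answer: -286/15 ≈ -19.067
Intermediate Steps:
D(w) = (-26 + w)*(69 + w)
l(H) = -4 + H (l(H) = (-2 + H) - 4/2 = (-2 + H) - 4*1/2 = (-2 + H) - 2 = -4 + H)
1227/l(-68) + 2430/D(11) = 1227/(-4 - 68) + 2430/(-1794 + 11**2 + 43*11) = 1227/(-72) + 2430/(-1794 + 121 + 473) = 1227*(-1/72) + 2430/(-1200) = -409/24 + 2430*(-1/1200) = -409/24 - 81/40 = -286/15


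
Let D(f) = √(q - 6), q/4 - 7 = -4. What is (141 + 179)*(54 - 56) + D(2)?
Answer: -640 + √6 ≈ -637.55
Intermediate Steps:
q = 12 (q = 28 + 4*(-4) = 28 - 16 = 12)
D(f) = √6 (D(f) = √(12 - 6) = √6)
(141 + 179)*(54 - 56) + D(2) = (141 + 179)*(54 - 56) + √6 = 320*(-2) + √6 = -640 + √6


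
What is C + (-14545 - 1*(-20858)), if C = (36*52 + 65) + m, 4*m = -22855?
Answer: 10145/4 ≈ 2536.3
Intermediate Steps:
m = -22855/4 (m = (¼)*(-22855) = -22855/4 ≈ -5713.8)
C = -15107/4 (C = (36*52 + 65) - 22855/4 = (1872 + 65) - 22855/4 = 1937 - 22855/4 = -15107/4 ≈ -3776.8)
C + (-14545 - 1*(-20858)) = -15107/4 + (-14545 - 1*(-20858)) = -15107/4 + (-14545 + 20858) = -15107/4 + 6313 = 10145/4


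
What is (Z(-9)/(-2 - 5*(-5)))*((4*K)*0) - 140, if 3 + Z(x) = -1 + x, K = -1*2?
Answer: -140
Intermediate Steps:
K = -2
Z(x) = -4 + x (Z(x) = -3 + (-1 + x) = -4 + x)
(Z(-9)/(-2 - 5*(-5)))*((4*K)*0) - 140 = ((-4 - 9)/(-2 - 5*(-5)))*((4*(-2))*0) - 140 = (-13/(-2 + 25))*(-8*0) - 140 = -13/23*0 - 140 = 0 - 140 = -140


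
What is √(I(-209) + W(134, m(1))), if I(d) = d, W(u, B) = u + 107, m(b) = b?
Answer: 4*√2 ≈ 5.6569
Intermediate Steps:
W(u, B) = 107 + u
√(I(-209) + W(134, m(1))) = √(-209 + (107 + 134)) = √(-209 + 241) = √32 = 4*√2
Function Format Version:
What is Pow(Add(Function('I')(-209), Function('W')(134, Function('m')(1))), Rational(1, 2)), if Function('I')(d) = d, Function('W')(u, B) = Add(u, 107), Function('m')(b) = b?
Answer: Mul(4, Pow(2, Rational(1, 2))) ≈ 5.6569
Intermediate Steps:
Function('W')(u, B) = Add(107, u)
Pow(Add(Function('I')(-209), Function('W')(134, Function('m')(1))), Rational(1, 2)) = Pow(Add(-209, Add(107, 134)), Rational(1, 2)) = Pow(Add(-209, 241), Rational(1, 2)) = Pow(32, Rational(1, 2)) = Mul(4, Pow(2, Rational(1, 2)))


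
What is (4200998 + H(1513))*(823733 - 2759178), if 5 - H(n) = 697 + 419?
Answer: -8128650294715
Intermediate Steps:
H(n) = -1111 (H(n) = 5 - (697 + 419) = 5 - 1*1116 = 5 - 1116 = -1111)
(4200998 + H(1513))*(823733 - 2759178) = (4200998 - 1111)*(823733 - 2759178) = 4199887*(-1935445) = -8128650294715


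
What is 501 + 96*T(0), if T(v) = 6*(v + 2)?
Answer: 1653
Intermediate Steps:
T(v) = 12 + 6*v (T(v) = 6*(2 + v) = 12 + 6*v)
501 + 96*T(0) = 501 + 96*(12 + 6*0) = 501 + 96*(12 + 0) = 501 + 96*12 = 501 + 1152 = 1653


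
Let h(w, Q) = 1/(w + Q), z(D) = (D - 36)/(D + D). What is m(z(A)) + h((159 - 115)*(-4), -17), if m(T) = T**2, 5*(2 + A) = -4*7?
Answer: 2291589/278692 ≈ 8.2227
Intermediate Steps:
A = -38/5 (A = -2 + (-4*7)/5 = -2 + (1/5)*(-28) = -2 - 28/5 = -38/5 ≈ -7.6000)
z(D) = (-36 + D)/(2*D) (z(D) = (-36 + D)/((2*D)) = (-36 + D)*(1/(2*D)) = (-36 + D)/(2*D))
h(w, Q) = 1/(Q + w)
m(z(A)) + h((159 - 115)*(-4), -17) = ((-36 - 38/5)/(2*(-38/5)))**2 + 1/(-17 + (159 - 115)*(-4)) = ((1/2)*(-5/38)*(-218/5))**2 + 1/(-17 + 44*(-4)) = (109/38)**2 + 1/(-17 - 176) = 11881/1444 + 1/(-193) = 11881/1444 - 1/193 = 2291589/278692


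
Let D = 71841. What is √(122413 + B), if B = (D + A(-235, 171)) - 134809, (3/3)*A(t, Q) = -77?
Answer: 2*√14842 ≈ 243.66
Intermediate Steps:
A(t, Q) = -77
B = -63045 (B = (71841 - 77) - 134809 = 71764 - 134809 = -63045)
√(122413 + B) = √(122413 - 63045) = √59368 = 2*√14842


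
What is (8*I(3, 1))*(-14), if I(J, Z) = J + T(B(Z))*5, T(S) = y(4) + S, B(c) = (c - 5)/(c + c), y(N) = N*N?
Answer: -8176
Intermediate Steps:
y(N) = N**2
B(c) = (-5 + c)/(2*c) (B(c) = (-5 + c)/((2*c)) = (-5 + c)*(1/(2*c)) = (-5 + c)/(2*c))
T(S) = 16 + S (T(S) = 4**2 + S = 16 + S)
I(J, Z) = 80 + J + 5*(-5 + Z)/(2*Z) (I(J, Z) = J + (16 + (-5 + Z)/(2*Z))*5 = J + (80 + 5*(-5 + Z)/(2*Z)) = 80 + J + 5*(-5 + Z)/(2*Z))
(8*I(3, 1))*(-14) = (8*(165/2 + 3 - 25/2/1))*(-14) = (8*(165/2 + 3 - 25/2*1))*(-14) = (8*(165/2 + 3 - 25/2))*(-14) = (8*73)*(-14) = 584*(-14) = -8176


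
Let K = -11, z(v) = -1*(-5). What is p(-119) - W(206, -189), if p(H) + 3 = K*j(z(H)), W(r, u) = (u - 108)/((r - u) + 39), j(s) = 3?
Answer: -15327/434 ≈ -35.316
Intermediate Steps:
z(v) = 5
W(r, u) = (-108 + u)/(39 + r - u)
p(H) = -36 (p(H) = -3 - 11*3 = -3 - 33 = -36)
p(-119) - W(206, -189) = -36 - (-108 - 189)/(39 + 206 - 1*(-189)) = -36 - (-297)/(39 + 206 + 189) = -36 - (-297)/434 = -36 - 1*(-297/434) = -36 + 297/434 = -15327/434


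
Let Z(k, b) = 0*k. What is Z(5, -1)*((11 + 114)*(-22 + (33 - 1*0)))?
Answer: 0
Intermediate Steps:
Z(k, b) = 0
Z(5, -1)*((11 + 114)*(-22 + (33 - 1*0))) = 0*((11 + 114)*(-22 + (33 - 1*0))) = 0*(125*(-22 + (33 + 0))) = 0*(125*(-22 + 33)) = 0*(125*11) = 0*1375 = 0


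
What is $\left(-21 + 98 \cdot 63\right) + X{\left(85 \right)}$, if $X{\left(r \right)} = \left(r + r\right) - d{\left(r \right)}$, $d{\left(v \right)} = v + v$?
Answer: $6153$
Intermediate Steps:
$d{\left(v \right)} = 2 v$
$X{\left(r \right)} = 0$ ($X{\left(r \right)} = \left(r + r\right) - 2 r = 2 r - 2 r = 0$)
$\left(-21 + 98 \cdot 63\right) + X{\left(85 \right)} = \left(-21 + 98 \cdot 63\right) + 0 = \left(-21 + 6174\right) + 0 = 6153 + 0 = 6153$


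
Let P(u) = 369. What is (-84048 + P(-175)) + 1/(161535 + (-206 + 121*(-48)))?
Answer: -13013841758/155521 ≈ -83679.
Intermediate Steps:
(-84048 + P(-175)) + 1/(161535 + (-206 + 121*(-48))) = (-84048 + 369) + 1/(161535 + (-206 + 121*(-48))) = -83679 + 1/(161535 + (-206 - 5808)) = -83679 + 1/(161535 - 6014) = -83679 + 1/155521 = -13013841758/155521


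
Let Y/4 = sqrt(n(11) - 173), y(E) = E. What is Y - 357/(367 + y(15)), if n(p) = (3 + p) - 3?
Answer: -357/382 + 36*I*sqrt(2) ≈ -0.93456 + 50.912*I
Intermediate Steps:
n(p) = p
Y = 36*I*sqrt(2) (Y = 4*sqrt(11 - 173) = 4*sqrt(-162) = 4*(9*I*sqrt(2)) = 36*I*sqrt(2) ≈ 50.912*I)
Y - 357/(367 + y(15)) = 36*I*sqrt(2) - 357/(367 + 15) = 36*I*sqrt(2) - 357/382 = -357/382 + 36*I*sqrt(2)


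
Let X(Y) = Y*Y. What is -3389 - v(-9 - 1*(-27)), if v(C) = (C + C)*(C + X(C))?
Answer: -15701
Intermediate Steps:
X(Y) = Y²
v(C) = 2*C*(C + C²) (v(C) = (C + C)*(C + C²) = (2*C)*(C + C²) = 2*C*(C + C²))
-3389 - v(-9 - 1*(-27)) = -3389 - 2*(-9 - 1*(-27))²*(1 + (-9 - 1*(-27))) = -3389 - 2*(-9 + 27)²*(1 + (-9 + 27)) = -3389 - 2*18²*(1 + 18) = -3389 - 2*324*19 = -3389 - 1*12312 = -3389 - 12312 = -15701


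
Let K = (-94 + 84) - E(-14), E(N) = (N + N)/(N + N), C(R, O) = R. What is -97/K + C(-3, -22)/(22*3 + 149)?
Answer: 20822/2365 ≈ 8.8042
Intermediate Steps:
E(N) = 1 (E(N) = (2*N)/((2*N)) = (2*N)*(1/(2*N)) = 1)
K = -11 (K = (-94 + 84) - 1*1 = -10 - 1 = -11)
-97/K + C(-3, -22)/(22*3 + 149) = -97/(-11) - 3/(22*3 + 149) = -97*(-1/11) - 3/(66 + 149) = 97/11 - 3/215 = 20822/2365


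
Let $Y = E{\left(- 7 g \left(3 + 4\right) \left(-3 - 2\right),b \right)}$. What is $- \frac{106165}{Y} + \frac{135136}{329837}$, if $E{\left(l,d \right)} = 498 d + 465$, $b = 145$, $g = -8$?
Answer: $- \frac{296425133}{282010635} \approx -1.0511$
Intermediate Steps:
$E{\left(l,d \right)} = 465 + 498 d$
$Y = 72675$ ($Y = 465 + 498 \cdot 145 = 465 + 72210 = 72675$)
$- \frac{106165}{Y} + \frac{135136}{329837} = - \frac{106165}{72675} + \frac{135136}{329837} = \left(-106165\right) \frac{1}{72675} + 135136 \cdot \frac{1}{329837} = - \frac{1249}{855} + \frac{135136}{329837} = - \frac{296425133}{282010635}$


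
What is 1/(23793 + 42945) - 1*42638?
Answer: -2845574843/66738 ≈ -42638.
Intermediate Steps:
1/(23793 + 42945) - 1*42638 = 1/66738 - 42638 = -2845574843/66738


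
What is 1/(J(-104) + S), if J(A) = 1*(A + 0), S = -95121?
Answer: -1/95225 ≈ -1.0501e-5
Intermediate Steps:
J(A) = A (J(A) = 1*A = A)
1/(J(-104) + S) = 1/(-104 - 95121) = 1/(-95225) = -1/95225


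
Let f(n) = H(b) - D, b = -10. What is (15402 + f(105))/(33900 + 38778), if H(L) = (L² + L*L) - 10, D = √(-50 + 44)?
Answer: 7796/36339 - I*√6/72678 ≈ 0.21454 - 3.3703e-5*I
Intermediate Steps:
D = I*√6 (D = √(-6) = I*√6 ≈ 2.4495*I)
H(L) = -10 + 2*L² (H(L) = (L² + L²) - 10 = 2*L² - 10 = -10 + 2*L²)
f(n) = 190 - I*√6 (f(n) = (-10 + 2*(-10)²) - I*√6 = (-10 + 2*100) - I*√6 = (-10 + 200) - I*√6 = 190 - I*√6)
(15402 + f(105))/(33900 + 38778) = (15402 + (190 - I*√6))/(33900 + 38778) = (15592 - I*√6)/72678 = (15592 - I*√6)*(1/72678) = 7796/36339 - I*√6/72678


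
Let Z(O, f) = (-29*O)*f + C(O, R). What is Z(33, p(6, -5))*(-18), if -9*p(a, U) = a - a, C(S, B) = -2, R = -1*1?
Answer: 36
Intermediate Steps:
R = -1
p(a, U) = 0 (p(a, U) = -(a - a)/9 = -1/9*0 = 0)
Z(O, f) = -2 - 29*O*f (Z(O, f) = (-29*O)*f - 2 = -29*O*f - 2 = -2 - 29*O*f)
Z(33, p(6, -5))*(-18) = (-2 - 29*33*0)*(-18) = (-2 + 0)*(-18) = -2*(-18) = 36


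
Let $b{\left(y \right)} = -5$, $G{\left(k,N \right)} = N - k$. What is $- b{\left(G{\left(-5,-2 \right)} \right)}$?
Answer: $5$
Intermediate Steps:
$- b{\left(G{\left(-5,-2 \right)} \right)} = \left(-1\right) \left(-5\right) = 5$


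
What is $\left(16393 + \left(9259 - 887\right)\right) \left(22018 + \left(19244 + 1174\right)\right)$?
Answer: $1050927540$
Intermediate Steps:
$\left(16393 + \left(9259 - 887\right)\right) \left(22018 + \left(19244 + 1174\right)\right) = \left(16393 + \left(9259 - 887\right)\right) \left(22018 + 20418\right) = \left(16393 + 8372\right) 42436 = 24765 \cdot 42436 = 1050927540$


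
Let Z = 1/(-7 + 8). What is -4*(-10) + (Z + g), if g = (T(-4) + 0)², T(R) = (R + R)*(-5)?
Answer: 1641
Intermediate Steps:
T(R) = -10*R (T(R) = (2*R)*(-5) = -10*R)
g = 1600 (g = (-10*(-4) + 0)² = (40 + 0)² = 40² = 1600)
Z = 1 (Z = 1/1 = 1)
-4*(-10) + (Z + g) = -4*(-10) + (1 + 1600) = 40 + 1601 = 1641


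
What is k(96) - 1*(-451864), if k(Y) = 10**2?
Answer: 451964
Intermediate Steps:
k(Y) = 100
k(96) - 1*(-451864) = 100 - 1*(-451864) = 100 + 451864 = 451964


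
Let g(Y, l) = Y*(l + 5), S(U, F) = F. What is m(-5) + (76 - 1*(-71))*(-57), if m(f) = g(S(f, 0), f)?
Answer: -8379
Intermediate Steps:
g(Y, l) = Y*(5 + l)
m(f) = 0 (m(f) = 0*(5 + f) = 0)
m(-5) + (76 - 1*(-71))*(-57) = 0 + (76 - 1*(-71))*(-57) = 0 + (76 + 71)*(-57) = 0 + 147*(-57) = 0 - 8379 = -8379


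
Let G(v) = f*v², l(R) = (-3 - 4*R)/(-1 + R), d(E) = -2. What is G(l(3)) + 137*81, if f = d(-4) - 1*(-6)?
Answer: 11322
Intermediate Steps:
f = 4 (f = -2 - 1*(-6) = -2 + 6 = 4)
l(R) = (-3 - 4*R)/(-1 + R)
G(v) = 4*v²
G(l(3)) + 137*81 = 4*((-3 - 4*3)/(-1 + 3))² + 137*81 = 4*((-3 - 12)/2)² + 11097 = 4*((½)*(-15))² + 11097 = 4*(-15/2)² + 11097 = 4*(225/4) + 11097 = 225 + 11097 = 11322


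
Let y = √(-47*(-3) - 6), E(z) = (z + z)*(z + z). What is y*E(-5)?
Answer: 300*√15 ≈ 1161.9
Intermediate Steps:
E(z) = 4*z² (E(z) = (2*z)*(2*z) = 4*z²)
y = 3*√15 (y = √(141 - 6) = √135 = 3*√15 ≈ 11.619)
y*E(-5) = (3*√15)*(4*(-5)²) = (3*√15)*(4*25) = (3*√15)*100 = 300*√15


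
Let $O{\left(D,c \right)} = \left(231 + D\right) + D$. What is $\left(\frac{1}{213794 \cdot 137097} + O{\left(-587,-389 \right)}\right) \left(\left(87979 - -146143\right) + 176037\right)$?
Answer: $- \frac{11336719538879120707}{29310516018} \approx -3.8678 \cdot 10^{8}$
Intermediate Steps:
$O{\left(D,c \right)} = 231 + 2 D$
$\left(\frac{1}{213794 \cdot 137097} + O{\left(-587,-389 \right)}\right) \left(\left(87979 - -146143\right) + 176037\right) = \left(\frac{1}{213794 \cdot 137097} + \left(231 + 2 \left(-587\right)\right)\right) \left(\left(87979 - -146143\right) + 176037\right) = \left(\frac{1}{213794} \cdot \frac{1}{137097} + \left(231 - 1174\right)\right) \left(\left(87979 + 146143\right) + 176037\right) = \left(\frac{1}{29310516018} - 943\right) \left(234122 + 176037\right) = \left(- \frac{27639816604973}{29310516018}\right) 410159 = - \frac{11336719538879120707}{29310516018}$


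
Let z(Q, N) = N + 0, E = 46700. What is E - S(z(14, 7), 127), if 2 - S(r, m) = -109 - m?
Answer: 46462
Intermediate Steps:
z(Q, N) = N
S(r, m) = 111 + m (S(r, m) = 2 - (-109 - m) = 2 + (109 + m) = 111 + m)
E - S(z(14, 7), 127) = 46700 - (111 + 127) = 46700 - 1*238 = 46700 - 238 = 46462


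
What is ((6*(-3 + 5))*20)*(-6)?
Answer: -1440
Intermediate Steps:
((6*(-3 + 5))*20)*(-6) = ((6*2)*20)*(-6) = (12*20)*(-6) = 240*(-6) = -1440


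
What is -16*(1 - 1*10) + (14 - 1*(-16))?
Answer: 174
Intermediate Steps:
-16*(1 - 1*10) + (14 - 1*(-16)) = -16*(1 - 10) + (14 + 16) = -16*(-9) + 30 = 144 + 30 = 174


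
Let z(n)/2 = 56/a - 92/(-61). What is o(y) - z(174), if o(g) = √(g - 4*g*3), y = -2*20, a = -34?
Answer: 288/1037 + 2*√110 ≈ 21.254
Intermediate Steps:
z(n) = -288/1037 (z(n) = 2*(56/(-34) - 92/(-61)) = 2*(56*(-1/34) - 92*(-1/61)) = 2*(-28/17 + 92/61) = 2*(-144/1037) = -288/1037)
y = -40
o(g) = √11*√(-g) (o(g) = √(g - 12*g) = √(-11*g) = √11*√(-g))
o(y) - z(174) = √11*√(-1*(-40)) - 1*(-288/1037) = √11*√40 + 288/1037 = √11*(2*√10) + 288/1037 = 2*√110 + 288/1037 = 288/1037 + 2*√110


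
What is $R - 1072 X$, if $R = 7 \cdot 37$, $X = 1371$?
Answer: $-1469453$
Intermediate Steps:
$R = 259$
$R - 1072 X = 259 - 1469712 = -1469453$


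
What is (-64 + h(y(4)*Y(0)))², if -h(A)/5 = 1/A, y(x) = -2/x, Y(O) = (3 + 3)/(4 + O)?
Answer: 29584/9 ≈ 3287.1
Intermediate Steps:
Y(O) = 6/(4 + O)
h(A) = -5/A
(-64 + h(y(4)*Y(0)))² = (-64 - 5/((-2/4)*(6/(4 + 0))))² = (-64 - 5/((-2*¼)*(6/4)))² = (-64 - 5/((-3/4)))² = (-64 - 5/((-½*3/2)))² = (-64 - 5/(-¾))² = (-64 - 5*(-4/3))² = (-64 + 20/3)² = (-172/3)² = 29584/9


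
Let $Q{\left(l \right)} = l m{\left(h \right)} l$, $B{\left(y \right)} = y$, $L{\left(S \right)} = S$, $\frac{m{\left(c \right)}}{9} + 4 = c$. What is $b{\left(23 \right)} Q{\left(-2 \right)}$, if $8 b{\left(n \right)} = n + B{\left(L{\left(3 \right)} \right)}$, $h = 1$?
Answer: $-351$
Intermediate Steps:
$m{\left(c \right)} = -36 + 9 c$
$Q{\left(l \right)} = - 27 l^{2}$ ($Q{\left(l \right)} = l \left(-36 + 9 \cdot 1\right) l = l \left(-36 + 9\right) l = l \left(- 27 l\right) = - 27 l^{2}$)
$b{\left(n \right)} = \frac{3}{8} + \frac{n}{8}$ ($b{\left(n \right)} = \frac{n + 3}{8} = \frac{3 + n}{8} = \frac{3}{8} + \frac{n}{8}$)
$b{\left(23 \right)} Q{\left(-2 \right)} = \left(\frac{3}{8} + \frac{1}{8} \cdot 23\right) \left(- 27 \left(-2\right)^{2}\right) = \left(\frac{3}{8} + \frac{23}{8}\right) \left(\left(-27\right) 4\right) = \frac{13}{4} \left(-108\right) = -351$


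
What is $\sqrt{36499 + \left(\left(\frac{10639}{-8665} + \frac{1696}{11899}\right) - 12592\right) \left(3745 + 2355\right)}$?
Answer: $\frac{i \sqrt{32649282029421757261929}}{20620967} \approx 8762.5 i$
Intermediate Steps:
$\sqrt{36499 + \left(\left(\frac{10639}{-8665} + \frac{1696}{11899}\right) - 12592\right) \left(3745 + 2355\right)} = \sqrt{36499 + \left(\left(10639 \left(- \frac{1}{8665}\right) + 1696 \cdot \frac{1}{11899}\right) - 12592\right) 6100} = \sqrt{36499 + \left(\left(- \frac{10639}{8665} + \frac{1696}{11899}\right) - 12592\right) 6100} = \sqrt{36499 + \left(- \frac{111897621}{103104835} - 12592\right) 6100} = \sqrt{36499 - \frac{1584057735528020}{20620967}} = \sqrt{- \frac{1583305090853487}{20620967}} = \frac{i \sqrt{32649282029421757261929}}{20620967}$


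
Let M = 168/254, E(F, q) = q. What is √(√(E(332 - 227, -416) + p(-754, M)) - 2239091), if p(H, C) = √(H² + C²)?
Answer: √(-36114298739 + 127*√254*√(-26416 + √2292400405))/127 ≈ 1496.4*I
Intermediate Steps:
M = 84/127 (M = 168*(1/254) = 84/127 ≈ 0.66142)
p(H, C) = √(C² + H²)
√(√(E(332 - 227, -416) + p(-754, M)) - 2239091) = √(√(-416 + √((84/127)² + (-754)²)) - 2239091) = √(√(-416 + √(7056/16129 + 568516)) - 2239091) = √(√(-416 + √(9169601620/16129)) - 2239091) = √(√(-416 + 2*√2292400405/127) - 2239091) = √(-2239091 + √(-416 + 2*√2292400405/127))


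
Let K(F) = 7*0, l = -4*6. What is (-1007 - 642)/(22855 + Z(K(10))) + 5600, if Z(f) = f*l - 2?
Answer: 127975151/22853 ≈ 5599.9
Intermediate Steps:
l = -24
K(F) = 0
Z(f) = -2 - 24*f (Z(f) = f*(-24) - 2 = -24*f - 2 = -2 - 24*f)
(-1007 - 642)/(22855 + Z(K(10))) + 5600 = (-1007 - 642)/(22855 + (-2 - 24*0)) + 5600 = -1649/(22855 + (-2 + 0)) + 5600 = -1649/(22855 - 2) + 5600 = -1649/22853 + 5600 = 127975151/22853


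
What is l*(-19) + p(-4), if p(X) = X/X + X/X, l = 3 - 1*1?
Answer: -36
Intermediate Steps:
l = 2 (l = 3 - 1 = 2)
p(X) = 2 (p(X) = 1 + 1 = 2)
l*(-19) + p(-4) = 2*(-19) + 2 = -38 + 2 = -36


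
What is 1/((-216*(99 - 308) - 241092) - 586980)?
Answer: -1/782928 ≈ -1.2773e-6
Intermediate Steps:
1/((-216*(99 - 308) - 241092) - 586980) = 1/((-216*(-209) - 241092) - 586980) = 1/((45144 - 241092) - 586980) = 1/(-195948 - 586980) = 1/(-782928) = -1/782928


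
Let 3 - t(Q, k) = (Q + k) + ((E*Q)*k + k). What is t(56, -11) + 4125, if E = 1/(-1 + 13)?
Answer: 12436/3 ≈ 4145.3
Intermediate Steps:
E = 1/12 ≈ 0.083333
t(Q, k) = 3 - Q - 2*k - Q*k/12 (t(Q, k) = 3 - ((Q + k) + ((Q/12)*k + k)) = 3 - ((Q + k) + (Q*k/12 + k)) = 3 - ((Q + k) + (k + Q*k/12)) = 3 - (Q + 2*k + Q*k/12) = 3 + (-Q - 2*k - Q*k/12) = 3 - Q - 2*k - Q*k/12)
t(56, -11) + 4125 = (3 - 1*56 - 2*(-11) - 1/12*56*(-11)) + 4125 = (3 - 56 + 22 + 154/3) + 4125 = 61/3 + 4125 = 12436/3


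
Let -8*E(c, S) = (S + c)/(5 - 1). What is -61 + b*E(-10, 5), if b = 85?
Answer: -1527/32 ≈ -47.719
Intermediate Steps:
E(c, S) = -S/32 - c/32 (E(c, S) = -(S + c)/(8*(5 - 1)) = -(S + c)/(8*4) = -(S/4 + c/4)/8 = -S/32 - c/32)
-61 + b*E(-10, 5) = -61 + 85*(-1/32*5 - 1/32*(-10)) = -61 + 85*(-5/32 + 5/16) = -61 + 85*(5/32) = -61 + 425/32 = -1527/32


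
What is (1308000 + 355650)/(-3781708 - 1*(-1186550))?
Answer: -831825/1297579 ≈ -0.64106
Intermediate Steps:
(1308000 + 355650)/(-3781708 - 1*(-1186550)) = 1663650/(-3781708 + 1186550) = 1663650/(-2595158) = 1663650*(-1/2595158) = -831825/1297579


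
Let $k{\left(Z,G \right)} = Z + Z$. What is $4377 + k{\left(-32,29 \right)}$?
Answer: $4313$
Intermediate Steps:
$k{\left(Z,G \right)} = 2 Z$
$4377 + k{\left(-32,29 \right)} = 4377 + 2 \left(-32\right) = 4377 - 64 = 4313$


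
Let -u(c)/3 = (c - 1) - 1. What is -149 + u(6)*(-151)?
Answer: 1663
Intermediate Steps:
u(c) = 6 - 3*c (u(c) = -3*((c - 1) - 1) = -3*((-1 + c) - 1) = -3*(-2 + c) = 6 - 3*c)
-149 + u(6)*(-151) = -149 + (6 - 3*6)*(-151) = -149 + (6 - 18)*(-151) = -149 - 12*(-151) = -149 + 1812 = 1663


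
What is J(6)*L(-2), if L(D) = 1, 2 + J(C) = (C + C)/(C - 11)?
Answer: -22/5 ≈ -4.4000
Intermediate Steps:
J(C) = -2 + 2*C/(-11 + C) (J(C) = -2 + (C + C)/(C - 11) = -2 + (2*C)/(-11 + C) = -2 + 2*C/(-11 + C))
J(6)*L(-2) = (22/(-11 + 6))*1 = (22/(-5))*1 = (22*(-1/5))*1 = -22/5*1 = -22/5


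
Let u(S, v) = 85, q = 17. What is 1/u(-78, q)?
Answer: 1/85 ≈ 0.011765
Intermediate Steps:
1/u(-78, q) = 1/85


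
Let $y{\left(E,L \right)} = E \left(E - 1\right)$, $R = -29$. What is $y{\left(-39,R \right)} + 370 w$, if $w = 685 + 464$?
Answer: $426690$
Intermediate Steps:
$w = 1149$
$y{\left(E,L \right)} = E \left(-1 + E\right)$
$y{\left(-39,R \right)} + 370 w = - 39 \left(-1 - 39\right) + 370 \cdot 1149 = \left(-39\right) \left(-40\right) + 425130 = 1560 + 425130 = 426690$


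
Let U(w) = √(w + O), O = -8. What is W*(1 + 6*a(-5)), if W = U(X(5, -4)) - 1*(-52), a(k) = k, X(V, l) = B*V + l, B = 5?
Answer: -1508 - 29*√13 ≈ -1612.6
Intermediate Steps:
X(V, l) = l + 5*V (X(V, l) = 5*V + l = l + 5*V)
U(w) = √(-8 + w) (U(w) = √(w - 8) = √(-8 + w))
W = 52 + √13 (W = √(-8 + (-4 + 5*5)) - 1*(-52) = √(-8 + (-4 + 25)) + 52 = √(-8 + 21) + 52 = √13 + 52 = 52 + √13 ≈ 55.606)
W*(1 + 6*a(-5)) = (52 + √13)*(1 + 6*(-5)) = (52 + √13)*(1 - 30) = (52 + √13)*(-29) = -1508 - 29*√13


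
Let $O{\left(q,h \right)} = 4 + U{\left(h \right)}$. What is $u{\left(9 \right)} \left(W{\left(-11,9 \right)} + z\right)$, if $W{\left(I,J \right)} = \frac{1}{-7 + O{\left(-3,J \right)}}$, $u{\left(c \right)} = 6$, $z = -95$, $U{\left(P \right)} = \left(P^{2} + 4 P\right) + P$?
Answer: $- \frac{23368}{41} \approx -569.95$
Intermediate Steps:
$U{\left(P \right)} = P^{2} + 5 P$
$O{\left(q,h \right)} = 4 + h \left(5 + h\right)$
$W{\left(I,J \right)} = \frac{1}{-3 + J \left(5 + J\right)}$ ($W{\left(I,J \right)} = \frac{1}{-7 + \left(4 + J \left(5 + J\right)\right)} = \frac{1}{-3 + J \left(5 + J\right)}$)
$u{\left(9 \right)} \left(W{\left(-11,9 \right)} + z\right) = 6 \left(\frac{1}{-3 + 9 \left(5 + 9\right)} - 95\right) = 6 \left(\frac{1}{-3 + 9 \cdot 14} - 95\right) = 6 \left(\frac{1}{-3 + 126} - 95\right) = 6 \left(\frac{1}{123} - 95\right) = 6 \left(- \frac{11684}{123}\right) = - \frac{23368}{41}$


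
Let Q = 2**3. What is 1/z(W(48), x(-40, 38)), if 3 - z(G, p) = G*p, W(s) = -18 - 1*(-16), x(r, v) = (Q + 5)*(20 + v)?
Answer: 1/1511 ≈ 0.00066181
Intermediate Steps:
Q = 8
x(r, v) = 260 + 13*v (x(r, v) = (8 + 5)*(20 + v) = 13*(20 + v) = 260 + 13*v)
W(s) = -2 (W(s) = -18 + 16 = -2)
z(G, p) = 3 - G*p
1/z(W(48), x(-40, 38)) = 1/(3 - 1*(-2)*(260 + 13*38)) = 1/(3 - 1*(-2)*(260 + 494)) = 1/(3 - 1*(-2)*754) = 1/(3 + 1508) = 1/1511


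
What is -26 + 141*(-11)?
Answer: -1577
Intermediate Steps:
-26 + 141*(-11) = -26 - 1551 = -1577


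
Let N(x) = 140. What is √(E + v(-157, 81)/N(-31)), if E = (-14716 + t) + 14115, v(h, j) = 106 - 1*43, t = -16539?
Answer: I*√1713955/10 ≈ 130.92*I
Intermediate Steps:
v(h, j) = 63 (v(h, j) = 106 - 43 = 63)
E = -17140 (E = (-14716 - 16539) + 14115 = -31255 + 14115 = -17140)
√(E + v(-157, 81)/N(-31)) = √(-17140 + 63/140) = √(-17140 + 63*(1/140)) = √(-17140 + 9/20) = √(-342791/20) = I*√1713955/10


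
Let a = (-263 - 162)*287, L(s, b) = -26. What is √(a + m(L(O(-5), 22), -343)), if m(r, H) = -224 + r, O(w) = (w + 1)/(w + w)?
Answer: 5*I*√4889 ≈ 349.61*I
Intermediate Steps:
O(w) = (1 + w)/(2*w) (O(w) = (1 + w)/((2*w)) = (1 + w)*(1/(2*w)) = (1 + w)/(2*w))
a = -121975 (a = -425*287 = -121975)
√(a + m(L(O(-5), 22), -343)) = √(-121975 + (-224 - 26)) = √(-121975 - 250) = √(-122225) = 5*I*√4889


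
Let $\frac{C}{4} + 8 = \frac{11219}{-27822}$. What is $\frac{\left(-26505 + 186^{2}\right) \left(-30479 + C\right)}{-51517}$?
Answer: $\frac{1144771206423}{238884329} \approx 4792.2$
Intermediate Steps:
$C = - \frac{467590}{13911}$ ($C = -32 + 4 \frac{11219}{-27822} = -32 + 4 \cdot 11219 \left(- \frac{1}{27822}\right) = -32 + 4 \left(- \frac{11219}{27822}\right) = -32 - \frac{22438}{13911} = - \frac{467590}{13911} \approx -33.613$)
$\frac{\left(-26505 + 186^{2}\right) \left(-30479 + C\right)}{-51517} = \frac{\left(-26505 + 186^{2}\right) \left(-30479 - \frac{467590}{13911}\right)}{-51517} = \left(-26505 + 34596\right) \left(- \frac{424460959}{13911}\right) \left(- \frac{1}{51517}\right) = 8091 \left(- \frac{424460959}{13911}\right) \left(- \frac{1}{51517}\right) = \left(- \frac{1144771206423}{4637}\right) \left(- \frac{1}{51517}\right) = \frac{1144771206423}{238884329}$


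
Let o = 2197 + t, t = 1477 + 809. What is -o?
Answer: -4483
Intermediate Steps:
t = 2286
o = 4483 (o = 2197 + 2286 = 4483)
-o = -1*4483 = -4483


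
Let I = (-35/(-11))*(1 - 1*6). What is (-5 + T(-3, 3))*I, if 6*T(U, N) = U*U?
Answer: 1225/22 ≈ 55.682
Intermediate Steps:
T(U, N) = U**2/6 (T(U, N) = (U*U)/6 = U**2/6)
I = -175/11 (I = (-35*(-1/11))*(1 - 6) = (35/11)*(-5) = -175/11 ≈ -15.909)
(-5 + T(-3, 3))*I = (-5 + (1/6)*(-3)**2)*(-175/11) = (-5 + (1/6)*9)*(-175/11) = (-5 + 3/2)*(-175/11) = -7/2*(-175/11) = 1225/22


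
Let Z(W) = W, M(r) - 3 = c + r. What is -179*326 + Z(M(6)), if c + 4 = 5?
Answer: -58344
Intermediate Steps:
c = 1 (c = -4 + 5 = 1)
M(r) = 4 + r (M(r) = 3 + (1 + r) = 4 + r)
-179*326 + Z(M(6)) = -179*326 + (4 + 6) = -58354 + 10 = -58344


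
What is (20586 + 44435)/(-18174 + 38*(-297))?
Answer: -65021/29460 ≈ -2.2071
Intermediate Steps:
(20586 + 44435)/(-18174 + 38*(-297)) = 65021/(-18174 - 11286) = 65021/(-29460) = 65021*(-1/29460) = -65021/29460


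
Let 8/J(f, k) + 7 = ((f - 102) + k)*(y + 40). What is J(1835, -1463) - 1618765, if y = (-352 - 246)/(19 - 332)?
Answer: -5729892286281/3539669 ≈ -1.6188e+6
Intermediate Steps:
y = 598/313 (y = -598/(-313) = -598*(-1/313) = 598/313 ≈ 1.9105)
J(f, k) = 8/(-1340227/313 + 13118*f/313 + 13118*k/313) (J(f, k) = 8/(-7 + ((f - 102) + k)*(598/313 + 40)) = 8/(-7 + ((-102 + f) + k)*(13118/313)) = 8/(-7 + (-102 + f + k)*(13118/313)) = 8/(-7 + (-1338036/313 + 13118*f/313 + 13118*k/313)) = 8/(-1340227/313 + 13118*f/313 + 13118*k/313))
J(1835, -1463) - 1618765 = 2504/(7*(-191461 + 1874*1835 + 1874*(-1463))) - 1618765 = 2504/(7*(-191461 + 3438790 - 2741662)) - 1618765 = (2504/7)/505667 - 1618765 = (2504/7)*(1/505667) - 1618765 = 2504/3539669 - 1618765 = -5729892286281/3539669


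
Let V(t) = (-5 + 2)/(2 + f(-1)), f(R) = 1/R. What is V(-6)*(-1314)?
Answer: 3942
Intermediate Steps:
V(t) = -3 (V(t) = (-5 + 2)/(2 + 1/(-1)) = -3/(2 - 1) = -3/1 = -3*1 = -3)
V(-6)*(-1314) = -3*(-1314) = 3942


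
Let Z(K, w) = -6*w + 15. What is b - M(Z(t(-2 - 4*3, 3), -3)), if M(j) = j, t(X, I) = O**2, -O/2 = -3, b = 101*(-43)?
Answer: -4376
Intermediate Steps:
b = -4343
O = 6 (O = -2*(-3) = 6)
t(X, I) = 36 (t(X, I) = 6**2 = 36)
Z(K, w) = 15 - 6*w
b - M(Z(t(-2 - 4*3, 3), -3)) = -4343 - (15 - 6*(-3)) = -4343 - (15 + 18) = -4343 - 1*33 = -4343 - 33 = -4376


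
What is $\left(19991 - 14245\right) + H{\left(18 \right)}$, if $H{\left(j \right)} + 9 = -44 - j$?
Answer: $5675$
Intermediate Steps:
$H{\left(j \right)} = -53 - j$ ($H{\left(j \right)} = -9 - \left(44 + j\right) = -53 - j$)
$\left(19991 - 14245\right) + H{\left(18 \right)} = \left(19991 - 14245\right) - 71 = 5746 - 71 = 5675$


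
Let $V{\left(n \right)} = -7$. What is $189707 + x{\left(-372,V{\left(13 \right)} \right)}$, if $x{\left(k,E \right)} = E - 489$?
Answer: $189211$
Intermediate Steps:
$x{\left(k,E \right)} = -489 + E$
$189707 + x{\left(-372,V{\left(13 \right)} \right)} = 189707 - 496 = 189211$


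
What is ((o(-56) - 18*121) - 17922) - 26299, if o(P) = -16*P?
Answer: -45503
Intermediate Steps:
((o(-56) - 18*121) - 17922) - 26299 = ((-16*(-56) - 18*121) - 17922) - 26299 = ((896 - 1*2178) - 17922) - 26299 = ((896 - 2178) - 17922) - 26299 = (-1282 - 17922) - 26299 = -19204 - 26299 = -45503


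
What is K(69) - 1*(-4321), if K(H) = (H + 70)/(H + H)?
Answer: 596437/138 ≈ 4322.0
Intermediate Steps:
K(H) = (70 + H)/(2*H) (K(H) = (70 + H)/((2*H)) = (70 + H)*(1/(2*H)) = (70 + H)/(2*H))
K(69) - 1*(-4321) = (½)*(70 + 69)/69 - 1*(-4321) = (½)*(1/69)*139 + 4321 = 139/138 + 4321 = 596437/138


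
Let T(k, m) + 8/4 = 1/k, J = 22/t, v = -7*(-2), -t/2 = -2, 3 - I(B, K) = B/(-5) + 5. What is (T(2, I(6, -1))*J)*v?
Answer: -231/2 ≈ -115.50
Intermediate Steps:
I(B, K) = -2 + B/5 (I(B, K) = 3 - (B/(-5) + 5) = 3 - (B*(-1/5) + 5) = 3 - (-B/5 + 5) = 3 - (5 - B/5) = 3 + (-5 + B/5) = -2 + B/5)
t = 4 (t = -2*(-2) = 4)
v = 14
J = 11/2 (J = 22/4 = 22*(1/4) = 11/2 ≈ 5.5000)
T(k, m) = -2 + 1/k
(T(2, I(6, -1))*J)*v = ((-2 + 1/2)*(11/2))*14 = -3/2*11/2*14 = -33/4*14 = -231/2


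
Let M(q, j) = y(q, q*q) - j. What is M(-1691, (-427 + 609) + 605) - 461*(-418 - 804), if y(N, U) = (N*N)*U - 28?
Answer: 8176632151888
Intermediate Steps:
y(N, U) = -28 + U*N**2 (y(N, U) = N**2*U - 28 = U*N**2 - 28 = -28 + U*N**2)
M(q, j) = -28 + q**4 - j (M(q, j) = (-28 + (q*q)*q**2) - j = (-28 + q**2*q**2) - j = (-28 + q**4) - j = -28 + q**4 - j)
M(-1691, (-427 + 609) + 605) - 461*(-418 - 804) = (-28 + (-1691)**4 - ((-427 + 609) + 605)) - 461*(-418 - 804) = (-28 + 8176631589361 - (182 + 605)) - 461*(-1222) = (-28 + 8176631589361 - 1*787) - 1*(-563342) = (-28 + 8176631589361 - 787) + 563342 = 8176631588546 + 563342 = 8176632151888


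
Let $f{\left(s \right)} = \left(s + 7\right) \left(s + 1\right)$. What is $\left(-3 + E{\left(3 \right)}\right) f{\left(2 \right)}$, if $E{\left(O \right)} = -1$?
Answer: $-108$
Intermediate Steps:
$f{\left(s \right)} = \left(1 + s\right) \left(7 + s\right)$ ($f{\left(s \right)} = \left(7 + s\right) \left(1 + s\right) = \left(1 + s\right) \left(7 + s\right)$)
$\left(-3 + E{\left(3 \right)}\right) f{\left(2 \right)} = \left(-3 - 1\right) \left(7 + 2^{2} + 8 \cdot 2\right) = - 4 \left(7 + 4 + 16\right) = \left(-4\right) 27 = -108$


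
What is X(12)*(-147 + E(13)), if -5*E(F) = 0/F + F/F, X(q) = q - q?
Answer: 0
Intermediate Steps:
X(q) = 0
E(F) = -⅕ (E(F) = -(0/F + F/F)/5 = -(0 + 1)/5 = -⅕*1 = -⅕)
X(12)*(-147 + E(13)) = 0*(-147 - ⅕) = 0*(-736/5) = 0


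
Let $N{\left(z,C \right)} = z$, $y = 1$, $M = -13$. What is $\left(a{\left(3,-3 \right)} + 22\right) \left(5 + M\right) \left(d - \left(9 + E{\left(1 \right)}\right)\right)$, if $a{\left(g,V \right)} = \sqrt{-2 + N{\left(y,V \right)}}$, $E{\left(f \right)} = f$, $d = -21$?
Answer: $5456 + 248 i \approx 5456.0 + 248.0 i$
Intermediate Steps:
$a{\left(g,V \right)} = i$ ($a{\left(g,V \right)} = \sqrt{-2 + 1} = \sqrt{-1} = i$)
$\left(a{\left(3,-3 \right)} + 22\right) \left(5 + M\right) \left(d - \left(9 + E{\left(1 \right)}\right)\right) = \left(i + 22\right) \left(5 - 13\right) \left(-21 - 10\right) = \left(22 + i\right) \left(-8\right) \left(-21 - 10\right) = \left(-176 - 8 i\right) \left(-21 - 10\right) = \left(-176 - 8 i\right) \left(-31\right) = 5456 + 248 i$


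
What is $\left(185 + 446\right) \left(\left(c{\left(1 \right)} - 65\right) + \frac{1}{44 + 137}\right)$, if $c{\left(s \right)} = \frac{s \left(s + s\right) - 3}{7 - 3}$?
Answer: $- \frac{29806547}{724} \approx -41169.0$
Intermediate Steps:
$c{\left(s \right)} = - \frac{3}{4} + \frac{s^{2}}{2}$ ($c{\left(s \right)} = \frac{s 2 s - 3}{4} = \left(2 s^{2} - 3\right) \frac{1}{4} = \left(-3 + 2 s^{2}\right) \frac{1}{4} = - \frac{3}{4} + \frac{s^{2}}{2}$)
$\left(185 + 446\right) \left(\left(c{\left(1 \right)} - 65\right) + \frac{1}{44 + 137}\right) = \left(185 + 446\right) \left(\left(\left(- \frac{3}{4} + \frac{1^{2}}{2}\right) - 65\right) + \frac{1}{44 + 137}\right) = 631 \left(\left(\left(- \frac{3}{4} + \frac{1}{2} \cdot 1\right) - 65\right) + \frac{1}{181}\right) = 631 \left(\left(\left(- \frac{3}{4} + \frac{1}{2}\right) - 65\right) + \frac{1}{181}\right) = 631 \left(\left(- \frac{1}{4} - 65\right) + \frac{1}{181}\right) = 631 \left(- \frac{261}{4} + \frac{1}{181}\right) = 631 \left(- \frac{47237}{724}\right) = - \frac{29806547}{724}$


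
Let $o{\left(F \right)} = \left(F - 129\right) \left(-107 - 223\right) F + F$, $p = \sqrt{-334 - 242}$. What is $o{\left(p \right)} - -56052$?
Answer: $246132 + 1021704 i \approx 2.4613 \cdot 10^{5} + 1.0217 \cdot 10^{6} i$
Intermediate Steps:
$p = 24 i$ ($p = \sqrt{-576} = 24 i \approx 24.0 i$)
$o{\left(F \right)} = F + F \left(42570 - 330 F\right)$ ($o{\left(F \right)} = \left(-129 + F\right) \left(-330\right) F + F = \left(42570 - 330 F\right) F + F = F \left(42570 - 330 F\right) + F = F + F \left(42570 - 330 F\right)$)
$o{\left(p \right)} - -56052 = 24 i \left(42571 - 330 \cdot 24 i\right) - -56052 = 24 i \left(42571 - 7920 i\right) + 56052 = 56052 + 24 i \left(42571 - 7920 i\right)$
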